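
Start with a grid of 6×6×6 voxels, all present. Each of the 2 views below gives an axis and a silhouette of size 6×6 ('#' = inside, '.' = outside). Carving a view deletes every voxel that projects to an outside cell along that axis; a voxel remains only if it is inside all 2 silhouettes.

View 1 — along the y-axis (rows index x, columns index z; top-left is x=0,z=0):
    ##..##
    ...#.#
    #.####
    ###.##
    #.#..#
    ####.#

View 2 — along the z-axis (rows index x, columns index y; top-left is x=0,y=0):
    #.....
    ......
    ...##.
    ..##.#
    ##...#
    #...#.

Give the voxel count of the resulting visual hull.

before carving: 216 voxels (6×6×6)
[1] y-view keeps 24 columns → grid now 144
[2] z-view keeps 11 columns → grid now 48

remaining voxels: 48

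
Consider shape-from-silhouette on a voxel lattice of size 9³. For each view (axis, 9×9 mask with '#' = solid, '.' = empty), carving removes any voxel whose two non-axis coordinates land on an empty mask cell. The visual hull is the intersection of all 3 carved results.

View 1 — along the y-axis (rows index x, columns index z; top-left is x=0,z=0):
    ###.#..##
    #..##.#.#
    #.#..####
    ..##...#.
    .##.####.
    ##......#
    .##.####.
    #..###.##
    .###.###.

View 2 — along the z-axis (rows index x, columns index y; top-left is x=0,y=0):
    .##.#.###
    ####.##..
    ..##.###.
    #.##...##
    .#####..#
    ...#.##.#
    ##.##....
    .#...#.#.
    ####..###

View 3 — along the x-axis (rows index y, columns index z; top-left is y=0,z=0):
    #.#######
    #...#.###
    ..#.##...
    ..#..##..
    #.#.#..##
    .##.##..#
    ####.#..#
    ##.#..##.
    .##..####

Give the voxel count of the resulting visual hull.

voxel count = 139

before carving: 729 voxels (9×9×9)
step 1: project along y, AND mask (47/81) → |grid| = 423
step 2: project along z, AND mask (46/81) → |grid| = 243
step 3: project along x, AND mask (46/81) → |grid| = 139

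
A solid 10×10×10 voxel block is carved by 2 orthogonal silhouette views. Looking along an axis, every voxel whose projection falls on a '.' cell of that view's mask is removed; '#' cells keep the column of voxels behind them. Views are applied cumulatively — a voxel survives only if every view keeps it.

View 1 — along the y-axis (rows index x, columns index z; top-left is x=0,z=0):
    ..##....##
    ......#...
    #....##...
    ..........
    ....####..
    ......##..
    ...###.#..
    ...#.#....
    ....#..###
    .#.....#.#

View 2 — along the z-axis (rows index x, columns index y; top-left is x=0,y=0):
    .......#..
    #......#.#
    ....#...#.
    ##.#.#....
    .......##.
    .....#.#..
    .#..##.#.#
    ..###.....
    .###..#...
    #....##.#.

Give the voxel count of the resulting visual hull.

full grid |V| = 1000
  1. axis=1 (XZ plane), |mask|=27  ⇒  voxels=270
  2. axis=2 (XY plane), |mask|=30  ⇒  voxels=79

|visual hull| = 79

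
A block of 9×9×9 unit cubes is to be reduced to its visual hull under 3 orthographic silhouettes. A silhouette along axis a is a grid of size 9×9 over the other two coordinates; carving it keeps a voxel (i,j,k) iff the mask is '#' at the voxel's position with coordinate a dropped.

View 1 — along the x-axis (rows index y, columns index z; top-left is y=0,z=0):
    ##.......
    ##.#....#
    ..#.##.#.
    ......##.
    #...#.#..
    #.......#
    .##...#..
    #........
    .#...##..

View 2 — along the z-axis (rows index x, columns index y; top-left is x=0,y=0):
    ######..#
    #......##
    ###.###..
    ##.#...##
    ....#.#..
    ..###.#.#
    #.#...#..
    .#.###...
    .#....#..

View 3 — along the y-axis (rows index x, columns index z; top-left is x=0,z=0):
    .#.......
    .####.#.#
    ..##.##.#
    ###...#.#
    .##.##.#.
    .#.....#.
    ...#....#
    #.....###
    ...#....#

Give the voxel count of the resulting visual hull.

voxel count = 40

full grid |V| = 729
[1] x-view keeps 24 columns → grid now 216
[2] z-view keeps 37 columns → grid now 104
[3] y-view keeps 32 columns → grid now 40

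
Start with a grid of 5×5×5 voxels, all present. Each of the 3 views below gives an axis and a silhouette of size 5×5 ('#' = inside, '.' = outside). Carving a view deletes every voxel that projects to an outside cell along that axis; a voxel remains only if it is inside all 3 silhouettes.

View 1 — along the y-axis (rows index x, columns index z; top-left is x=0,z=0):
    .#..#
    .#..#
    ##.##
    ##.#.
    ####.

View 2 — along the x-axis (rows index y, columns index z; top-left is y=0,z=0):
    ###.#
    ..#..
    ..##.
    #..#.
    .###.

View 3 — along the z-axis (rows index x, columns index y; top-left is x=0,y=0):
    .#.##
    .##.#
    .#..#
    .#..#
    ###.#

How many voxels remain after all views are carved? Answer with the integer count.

initial block: 5^3 = 125
V1 y: intersect with XZ mask (15 set) -- 75 left
V2 x: intersect with YZ mask (12 set) -- 32 left
V3 z: intersect with XY mask (14 set) -- 15 left

voxel count = 15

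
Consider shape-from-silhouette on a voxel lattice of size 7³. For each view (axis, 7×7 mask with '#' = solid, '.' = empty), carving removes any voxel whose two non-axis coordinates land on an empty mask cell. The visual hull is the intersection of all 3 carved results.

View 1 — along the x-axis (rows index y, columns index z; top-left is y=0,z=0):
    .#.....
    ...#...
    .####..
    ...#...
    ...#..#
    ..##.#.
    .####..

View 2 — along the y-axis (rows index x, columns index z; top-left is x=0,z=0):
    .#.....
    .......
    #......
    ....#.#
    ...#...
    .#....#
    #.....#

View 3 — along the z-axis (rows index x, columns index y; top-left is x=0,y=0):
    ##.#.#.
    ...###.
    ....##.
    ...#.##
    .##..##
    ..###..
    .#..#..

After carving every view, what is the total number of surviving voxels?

before carving: 343 voxels (7×7×7)
V1 x: intersect with YZ mask (16 set) -- 112 left
V2 y: intersect with XZ mask (9 set) -- 17 left
V3 z: intersect with XY mask (21 set) -- 9 left

9 voxels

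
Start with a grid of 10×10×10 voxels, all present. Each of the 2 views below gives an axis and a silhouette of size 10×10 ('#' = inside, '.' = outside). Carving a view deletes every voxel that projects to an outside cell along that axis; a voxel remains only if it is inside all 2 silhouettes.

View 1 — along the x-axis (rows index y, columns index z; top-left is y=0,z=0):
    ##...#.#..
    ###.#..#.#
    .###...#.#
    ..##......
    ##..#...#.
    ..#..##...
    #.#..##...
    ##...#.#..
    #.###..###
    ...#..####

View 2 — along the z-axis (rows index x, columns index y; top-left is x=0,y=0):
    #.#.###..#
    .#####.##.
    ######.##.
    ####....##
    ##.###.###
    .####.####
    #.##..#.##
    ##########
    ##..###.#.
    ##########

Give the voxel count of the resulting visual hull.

full grid |V| = 1000
  1. axis=0 (YZ plane), |mask|=44  ⇒  voxels=440
  2. axis=2 (XY plane), |mask|=75  ⇒  voxels=335

|visual hull| = 335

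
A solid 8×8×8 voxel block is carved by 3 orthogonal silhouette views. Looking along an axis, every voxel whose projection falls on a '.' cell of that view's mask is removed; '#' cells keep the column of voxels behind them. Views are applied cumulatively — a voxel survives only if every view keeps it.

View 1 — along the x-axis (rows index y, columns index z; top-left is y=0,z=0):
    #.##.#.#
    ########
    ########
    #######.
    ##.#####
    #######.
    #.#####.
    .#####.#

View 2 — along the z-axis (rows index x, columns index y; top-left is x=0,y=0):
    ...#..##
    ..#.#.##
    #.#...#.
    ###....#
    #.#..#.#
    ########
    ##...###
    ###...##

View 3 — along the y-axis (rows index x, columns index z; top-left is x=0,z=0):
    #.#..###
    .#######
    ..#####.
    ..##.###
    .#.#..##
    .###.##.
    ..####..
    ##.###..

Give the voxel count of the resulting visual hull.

153 voxels

initial block: 8^3 = 512
step 1: project along x, AND mask (54/64) → |grid| = 432
step 2: project along z, AND mask (36/64) → |grid| = 237
step 3: project along y, AND mask (40/64) → |grid| = 153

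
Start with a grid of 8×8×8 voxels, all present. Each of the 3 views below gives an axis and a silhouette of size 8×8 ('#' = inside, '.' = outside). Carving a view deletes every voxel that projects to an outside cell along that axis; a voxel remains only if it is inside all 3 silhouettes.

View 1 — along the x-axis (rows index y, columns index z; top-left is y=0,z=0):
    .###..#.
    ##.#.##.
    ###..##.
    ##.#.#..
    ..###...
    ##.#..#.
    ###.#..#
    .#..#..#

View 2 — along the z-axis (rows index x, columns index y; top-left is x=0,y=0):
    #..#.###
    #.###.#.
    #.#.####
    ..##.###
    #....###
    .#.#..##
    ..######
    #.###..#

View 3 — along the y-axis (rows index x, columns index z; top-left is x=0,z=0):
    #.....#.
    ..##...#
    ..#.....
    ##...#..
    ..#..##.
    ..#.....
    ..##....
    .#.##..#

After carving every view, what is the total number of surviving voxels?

|visual hull| = 49

start: 8×8×8 = 512 voxels
after view 1 [x-axis, 33 of 64 cells solid] → remaining = 264
after view 2 [z-axis, 40 of 64 cells solid] → remaining = 162
after view 3 [y-axis, 19 of 64 cells solid] → remaining = 49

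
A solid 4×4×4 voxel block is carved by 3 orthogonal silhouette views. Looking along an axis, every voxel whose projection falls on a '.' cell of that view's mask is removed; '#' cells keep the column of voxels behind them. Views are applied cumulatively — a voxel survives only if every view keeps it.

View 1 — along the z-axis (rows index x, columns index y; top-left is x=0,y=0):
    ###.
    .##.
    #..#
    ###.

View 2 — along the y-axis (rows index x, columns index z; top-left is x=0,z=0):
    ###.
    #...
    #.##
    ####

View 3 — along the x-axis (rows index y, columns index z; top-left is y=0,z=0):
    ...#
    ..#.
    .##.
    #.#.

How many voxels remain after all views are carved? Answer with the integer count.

remaining voxels: 10

start: 4×4×4 = 64 voxels
carve view 1 (along z, XY-mask fill 10/16): 40 voxels remain
carve view 2 (along y, XZ-mask fill 11/16): 29 voxels remain
carve view 3 (along x, YZ-mask fill 6/16): 10 voxels remain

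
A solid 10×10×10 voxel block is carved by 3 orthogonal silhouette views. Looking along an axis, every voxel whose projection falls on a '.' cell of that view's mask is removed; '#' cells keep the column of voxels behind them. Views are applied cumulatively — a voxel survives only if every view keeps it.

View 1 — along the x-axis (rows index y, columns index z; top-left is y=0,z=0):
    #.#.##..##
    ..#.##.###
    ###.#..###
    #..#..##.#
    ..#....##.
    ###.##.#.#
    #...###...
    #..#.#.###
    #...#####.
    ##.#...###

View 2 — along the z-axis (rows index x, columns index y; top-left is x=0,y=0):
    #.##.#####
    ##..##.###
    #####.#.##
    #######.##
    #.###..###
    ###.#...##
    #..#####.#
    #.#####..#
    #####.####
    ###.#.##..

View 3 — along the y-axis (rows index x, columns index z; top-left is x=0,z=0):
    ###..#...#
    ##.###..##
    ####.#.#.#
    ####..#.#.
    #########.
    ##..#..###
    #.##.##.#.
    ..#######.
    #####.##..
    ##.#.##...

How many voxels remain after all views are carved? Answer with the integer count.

remaining voxels: 256

before carving: 1000 voxels (10×10×10)
carve view 1 (along x, YZ-mask fill 56/100): 560 voxels remain
carve view 2 (along z, XY-mask fill 74/100): 409 voxels remain
carve view 3 (along y, XZ-mask fill 65/100): 256 voxels remain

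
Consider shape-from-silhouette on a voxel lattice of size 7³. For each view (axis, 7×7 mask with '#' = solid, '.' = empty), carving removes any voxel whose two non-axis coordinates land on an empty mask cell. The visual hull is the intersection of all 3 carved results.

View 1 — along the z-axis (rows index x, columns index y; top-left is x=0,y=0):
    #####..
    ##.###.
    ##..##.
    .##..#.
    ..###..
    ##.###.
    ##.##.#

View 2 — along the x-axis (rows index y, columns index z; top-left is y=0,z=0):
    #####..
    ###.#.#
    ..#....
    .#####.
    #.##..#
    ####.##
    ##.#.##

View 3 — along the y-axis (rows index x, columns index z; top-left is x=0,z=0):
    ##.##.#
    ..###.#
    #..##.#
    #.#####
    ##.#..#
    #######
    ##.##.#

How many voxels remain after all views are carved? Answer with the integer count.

99 voxels

before carving: 343 voxels (7×7×7)
  1. axis=2 (XY plane), |mask|=30  ⇒  voxels=210
  2. axis=0 (YZ plane), |mask|=31  ⇒  voxels=136
  3. axis=1 (XZ plane), |mask|=35  ⇒  voxels=99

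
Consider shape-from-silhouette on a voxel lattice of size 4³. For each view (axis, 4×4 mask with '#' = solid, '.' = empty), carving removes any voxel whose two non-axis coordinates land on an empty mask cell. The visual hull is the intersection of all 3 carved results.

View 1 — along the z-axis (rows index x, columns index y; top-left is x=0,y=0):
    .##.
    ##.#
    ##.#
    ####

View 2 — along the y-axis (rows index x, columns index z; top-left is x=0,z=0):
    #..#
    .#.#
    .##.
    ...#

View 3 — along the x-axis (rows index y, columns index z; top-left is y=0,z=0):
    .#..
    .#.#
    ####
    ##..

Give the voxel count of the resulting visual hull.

12 voxels

full grid |V| = 64
step 1: project along z, AND mask (12/16) → |grid| = 48
step 2: project along y, AND mask (7/16) → |grid| = 20
step 3: project along x, AND mask (9/16) → |grid| = 12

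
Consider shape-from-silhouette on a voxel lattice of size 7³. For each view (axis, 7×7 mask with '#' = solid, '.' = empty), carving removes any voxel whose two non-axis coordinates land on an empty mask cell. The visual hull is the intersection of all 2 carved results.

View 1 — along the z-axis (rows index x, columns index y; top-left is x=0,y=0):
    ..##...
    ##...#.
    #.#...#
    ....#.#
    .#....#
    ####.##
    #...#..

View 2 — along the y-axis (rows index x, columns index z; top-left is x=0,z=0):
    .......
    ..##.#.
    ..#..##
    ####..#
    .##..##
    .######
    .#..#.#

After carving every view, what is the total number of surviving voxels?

78 voxels

start: 7×7×7 = 343 voxels
after view 1 [z-axis, 20 of 49 cells solid] → remaining = 140
after view 2 [y-axis, 24 of 49 cells solid] → remaining = 78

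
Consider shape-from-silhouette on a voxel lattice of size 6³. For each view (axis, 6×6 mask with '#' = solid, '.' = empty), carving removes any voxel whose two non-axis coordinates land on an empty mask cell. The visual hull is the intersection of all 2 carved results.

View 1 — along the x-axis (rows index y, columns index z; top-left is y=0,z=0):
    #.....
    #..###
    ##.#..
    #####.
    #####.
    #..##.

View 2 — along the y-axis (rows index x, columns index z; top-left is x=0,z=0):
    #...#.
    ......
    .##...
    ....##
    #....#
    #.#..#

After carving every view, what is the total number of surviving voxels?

remaining voxels: 36

initial block: 6^3 = 216
carve view 1 (along x, YZ-mask fill 21/36): 126 voxels remain
carve view 2 (along y, XZ-mask fill 11/36): 36 voxels remain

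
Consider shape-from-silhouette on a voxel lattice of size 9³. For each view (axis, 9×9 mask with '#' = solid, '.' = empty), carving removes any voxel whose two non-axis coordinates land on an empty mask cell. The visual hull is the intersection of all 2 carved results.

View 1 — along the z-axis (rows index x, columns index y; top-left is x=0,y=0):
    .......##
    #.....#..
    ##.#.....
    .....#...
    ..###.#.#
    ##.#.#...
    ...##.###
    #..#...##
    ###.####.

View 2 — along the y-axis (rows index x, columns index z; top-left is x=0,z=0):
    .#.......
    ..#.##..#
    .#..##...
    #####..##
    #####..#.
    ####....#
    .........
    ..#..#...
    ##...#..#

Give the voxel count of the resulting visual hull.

voxel count = 112

initial block: 9^3 = 729
after view 1 [z-axis, 33 of 81 cells solid] → remaining = 297
after view 2 [y-axis, 32 of 81 cells solid] → remaining = 112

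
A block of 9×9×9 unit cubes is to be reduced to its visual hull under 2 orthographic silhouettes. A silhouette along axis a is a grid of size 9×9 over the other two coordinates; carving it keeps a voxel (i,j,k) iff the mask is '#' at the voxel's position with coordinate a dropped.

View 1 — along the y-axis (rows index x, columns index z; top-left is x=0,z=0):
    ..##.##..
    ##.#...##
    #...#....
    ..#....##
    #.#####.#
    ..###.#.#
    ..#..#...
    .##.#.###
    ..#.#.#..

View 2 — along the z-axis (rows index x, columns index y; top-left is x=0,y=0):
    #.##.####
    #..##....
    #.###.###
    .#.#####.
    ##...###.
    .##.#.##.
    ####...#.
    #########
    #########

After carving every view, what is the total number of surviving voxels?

initial block: 9^3 = 729
after view 1 [y-axis, 37 of 81 cells solid] → remaining = 333
after view 2 [z-axis, 56 of 81 cells solid] → remaining = 226

|visual hull| = 226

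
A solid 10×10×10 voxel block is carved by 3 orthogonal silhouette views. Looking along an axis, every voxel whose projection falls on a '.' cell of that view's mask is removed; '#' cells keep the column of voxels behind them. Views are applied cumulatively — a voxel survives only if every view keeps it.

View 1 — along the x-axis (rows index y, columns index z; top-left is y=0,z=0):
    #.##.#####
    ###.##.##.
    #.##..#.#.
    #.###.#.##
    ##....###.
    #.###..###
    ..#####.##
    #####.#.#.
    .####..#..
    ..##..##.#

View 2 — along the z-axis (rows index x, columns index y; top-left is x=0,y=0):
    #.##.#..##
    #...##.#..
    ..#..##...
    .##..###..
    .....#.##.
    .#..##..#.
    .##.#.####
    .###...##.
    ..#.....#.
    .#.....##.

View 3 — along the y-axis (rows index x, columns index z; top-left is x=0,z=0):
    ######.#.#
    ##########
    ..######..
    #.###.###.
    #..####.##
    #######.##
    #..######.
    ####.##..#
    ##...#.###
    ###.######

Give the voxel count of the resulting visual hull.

full grid |V| = 1000
carve view 1 (along x, YZ-mask fill 63/100): 630 voxels remain
carve view 2 (along z, XY-mask fill 42/100): 260 voxels remain
carve view 3 (along y, XZ-mask fill 76/100): 198 voxels remain

remaining voxels: 198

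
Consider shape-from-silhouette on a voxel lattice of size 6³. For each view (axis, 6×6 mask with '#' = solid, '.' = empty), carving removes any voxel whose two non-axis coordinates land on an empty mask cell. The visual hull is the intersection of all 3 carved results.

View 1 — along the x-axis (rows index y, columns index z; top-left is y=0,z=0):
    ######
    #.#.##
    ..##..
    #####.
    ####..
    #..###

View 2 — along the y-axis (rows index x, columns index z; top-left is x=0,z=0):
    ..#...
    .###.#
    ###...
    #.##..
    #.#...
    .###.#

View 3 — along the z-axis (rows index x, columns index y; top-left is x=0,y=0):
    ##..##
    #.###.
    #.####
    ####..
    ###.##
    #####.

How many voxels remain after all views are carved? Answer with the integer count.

58 voxels

start: 6×6×6 = 216 voxels
carve view 1 (along x, YZ-mask fill 25/36): 150 voxels remain
carve view 2 (along y, XZ-mask fill 17/36): 75 voxels remain
carve view 3 (along z, XY-mask fill 27/36): 58 voxels remain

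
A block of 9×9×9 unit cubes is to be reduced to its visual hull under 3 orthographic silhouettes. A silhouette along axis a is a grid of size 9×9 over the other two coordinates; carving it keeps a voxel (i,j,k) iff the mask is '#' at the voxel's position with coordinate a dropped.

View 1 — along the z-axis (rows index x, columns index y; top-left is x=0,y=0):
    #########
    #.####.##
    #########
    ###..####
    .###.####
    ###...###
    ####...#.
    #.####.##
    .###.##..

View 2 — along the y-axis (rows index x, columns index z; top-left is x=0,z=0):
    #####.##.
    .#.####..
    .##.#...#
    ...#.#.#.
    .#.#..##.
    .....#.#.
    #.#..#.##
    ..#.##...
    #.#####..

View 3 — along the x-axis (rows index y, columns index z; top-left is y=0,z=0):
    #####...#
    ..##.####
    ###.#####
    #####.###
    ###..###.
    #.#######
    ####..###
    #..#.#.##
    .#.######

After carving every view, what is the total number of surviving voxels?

|visual hull| = 206

full grid |V| = 729
[1] z-view keeps 62 columns → grid now 558
[2] y-view keeps 39 columns → grid now 271
[3] x-view keeps 61 columns → grid now 206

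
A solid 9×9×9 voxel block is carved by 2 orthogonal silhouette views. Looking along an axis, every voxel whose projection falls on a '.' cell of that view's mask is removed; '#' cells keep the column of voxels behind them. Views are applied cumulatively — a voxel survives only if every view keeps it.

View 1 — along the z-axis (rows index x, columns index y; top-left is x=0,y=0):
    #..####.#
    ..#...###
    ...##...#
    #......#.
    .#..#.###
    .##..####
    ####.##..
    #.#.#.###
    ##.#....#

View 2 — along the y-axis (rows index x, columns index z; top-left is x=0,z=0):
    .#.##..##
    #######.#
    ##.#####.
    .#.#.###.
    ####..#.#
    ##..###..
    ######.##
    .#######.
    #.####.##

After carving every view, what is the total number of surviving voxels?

271 voxels

start: 9×9×9 = 729 voxels
step 1: project along z, AND mask (42/81) → |grid| = 378
step 2: project along y, AND mask (58/81) → |grid| = 271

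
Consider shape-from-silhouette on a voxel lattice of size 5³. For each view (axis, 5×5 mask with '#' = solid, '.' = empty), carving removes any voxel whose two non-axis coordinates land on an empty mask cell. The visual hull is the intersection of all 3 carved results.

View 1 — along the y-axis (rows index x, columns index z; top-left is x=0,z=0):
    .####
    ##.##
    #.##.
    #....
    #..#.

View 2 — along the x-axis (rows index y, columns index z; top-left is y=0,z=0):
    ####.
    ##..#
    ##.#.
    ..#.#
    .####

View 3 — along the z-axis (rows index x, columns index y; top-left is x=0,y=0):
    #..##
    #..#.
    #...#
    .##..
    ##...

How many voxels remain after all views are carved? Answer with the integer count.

before carving: 125 voxels (5×5×5)
V1 y: intersect with XZ mask (14 set) -- 70 left
V2 x: intersect with YZ mask (16 set) -- 44 left
V3 z: intersect with XY mask (11 set) -- 23 left

voxel count = 23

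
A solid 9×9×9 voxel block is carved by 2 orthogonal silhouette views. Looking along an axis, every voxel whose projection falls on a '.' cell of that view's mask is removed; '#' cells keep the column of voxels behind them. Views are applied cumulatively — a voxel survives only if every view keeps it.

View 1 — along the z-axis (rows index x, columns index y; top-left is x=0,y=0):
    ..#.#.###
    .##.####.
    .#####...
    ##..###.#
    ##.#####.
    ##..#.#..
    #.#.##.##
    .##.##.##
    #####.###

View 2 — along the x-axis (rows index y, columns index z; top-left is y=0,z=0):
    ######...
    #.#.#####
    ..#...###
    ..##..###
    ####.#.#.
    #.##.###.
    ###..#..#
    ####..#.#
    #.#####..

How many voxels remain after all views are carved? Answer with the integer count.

304 voxels

before carving: 729 voxels (9×9×9)
after view 1 [z-axis, 53 of 81 cells solid] → remaining = 477
after view 2 [x-axis, 51 of 81 cells solid] → remaining = 304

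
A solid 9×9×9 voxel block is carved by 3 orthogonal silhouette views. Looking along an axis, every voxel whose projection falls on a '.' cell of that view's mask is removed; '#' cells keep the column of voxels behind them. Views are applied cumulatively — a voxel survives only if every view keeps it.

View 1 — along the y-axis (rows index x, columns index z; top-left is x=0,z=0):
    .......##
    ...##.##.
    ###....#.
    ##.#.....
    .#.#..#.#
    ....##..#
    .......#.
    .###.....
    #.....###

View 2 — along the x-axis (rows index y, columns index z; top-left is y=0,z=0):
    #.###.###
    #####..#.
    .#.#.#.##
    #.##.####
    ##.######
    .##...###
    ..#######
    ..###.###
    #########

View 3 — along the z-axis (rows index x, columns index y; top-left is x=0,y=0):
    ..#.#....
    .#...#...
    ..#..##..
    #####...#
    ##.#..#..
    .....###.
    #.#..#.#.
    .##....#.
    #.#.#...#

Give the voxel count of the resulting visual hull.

full grid |V| = 729
[1] y-view keeps 28 columns → grid now 252
[2] x-view keeps 60 columns → grid now 196
[3] z-view keeps 31 columns → grid now 73

|visual hull| = 73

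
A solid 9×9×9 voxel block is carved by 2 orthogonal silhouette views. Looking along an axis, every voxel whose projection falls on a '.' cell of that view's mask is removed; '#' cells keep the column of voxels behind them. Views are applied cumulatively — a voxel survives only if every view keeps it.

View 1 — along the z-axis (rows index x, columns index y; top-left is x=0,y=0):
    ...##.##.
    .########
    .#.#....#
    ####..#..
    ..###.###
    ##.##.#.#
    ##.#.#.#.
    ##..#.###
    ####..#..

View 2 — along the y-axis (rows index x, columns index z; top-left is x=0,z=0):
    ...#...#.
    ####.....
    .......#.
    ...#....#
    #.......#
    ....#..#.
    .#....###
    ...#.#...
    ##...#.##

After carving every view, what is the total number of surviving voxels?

before carving: 729 voxels (9×9×9)
carve view 1 (along z, XY-mask fill 48/81): 432 voxels remain
carve view 2 (along y, XZ-mask fill 24/81): 134 voxels remain

voxel count = 134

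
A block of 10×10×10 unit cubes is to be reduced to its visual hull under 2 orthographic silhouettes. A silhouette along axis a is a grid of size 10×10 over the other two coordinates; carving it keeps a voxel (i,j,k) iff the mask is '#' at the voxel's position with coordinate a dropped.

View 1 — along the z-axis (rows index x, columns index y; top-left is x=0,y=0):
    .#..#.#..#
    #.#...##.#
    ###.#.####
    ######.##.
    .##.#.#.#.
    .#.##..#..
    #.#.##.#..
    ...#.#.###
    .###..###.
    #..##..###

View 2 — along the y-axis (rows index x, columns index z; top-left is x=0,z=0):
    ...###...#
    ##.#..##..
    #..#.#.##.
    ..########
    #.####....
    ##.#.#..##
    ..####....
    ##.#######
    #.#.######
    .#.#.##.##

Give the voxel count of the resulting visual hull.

|visual hull| = 343

initial block: 10^3 = 1000
V1 z: intersect with XY mask (56 set) -- 560 left
V2 y: intersect with XZ mask (60 set) -- 343 left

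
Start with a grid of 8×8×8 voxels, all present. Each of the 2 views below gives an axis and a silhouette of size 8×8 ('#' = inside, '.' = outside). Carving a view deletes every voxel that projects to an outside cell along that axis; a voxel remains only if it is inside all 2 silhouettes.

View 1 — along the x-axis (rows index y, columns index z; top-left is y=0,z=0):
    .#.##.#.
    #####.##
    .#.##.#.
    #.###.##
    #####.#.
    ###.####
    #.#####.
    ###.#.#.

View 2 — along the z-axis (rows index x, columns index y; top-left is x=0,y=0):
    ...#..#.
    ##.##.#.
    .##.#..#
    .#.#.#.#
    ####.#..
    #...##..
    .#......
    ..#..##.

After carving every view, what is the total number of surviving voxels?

before carving: 512 voxels (8×8×8)
step 1: project along x, AND mask (45/64) → |grid| = 360
step 2: project along z, AND mask (27/64) → |grid| = 157

remaining voxels: 157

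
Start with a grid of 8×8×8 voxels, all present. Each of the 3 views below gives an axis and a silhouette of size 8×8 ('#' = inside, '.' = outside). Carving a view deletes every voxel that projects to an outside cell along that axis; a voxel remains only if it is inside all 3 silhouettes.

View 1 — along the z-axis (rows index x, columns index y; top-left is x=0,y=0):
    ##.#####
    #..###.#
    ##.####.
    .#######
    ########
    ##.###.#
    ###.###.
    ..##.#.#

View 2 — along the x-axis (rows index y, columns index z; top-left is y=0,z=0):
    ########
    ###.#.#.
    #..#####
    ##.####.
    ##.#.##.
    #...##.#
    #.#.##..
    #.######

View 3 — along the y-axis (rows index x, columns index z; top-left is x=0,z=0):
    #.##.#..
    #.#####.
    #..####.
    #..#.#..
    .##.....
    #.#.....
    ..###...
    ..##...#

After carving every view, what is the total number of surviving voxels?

120 voxels

start: 8×8×8 = 512 voxels
after view 1 [z-axis, 49 of 64 cells solid] → remaining = 392
after view 2 [x-axis, 45 of 64 cells solid] → remaining = 273
after view 3 [y-axis, 28 of 64 cells solid] → remaining = 120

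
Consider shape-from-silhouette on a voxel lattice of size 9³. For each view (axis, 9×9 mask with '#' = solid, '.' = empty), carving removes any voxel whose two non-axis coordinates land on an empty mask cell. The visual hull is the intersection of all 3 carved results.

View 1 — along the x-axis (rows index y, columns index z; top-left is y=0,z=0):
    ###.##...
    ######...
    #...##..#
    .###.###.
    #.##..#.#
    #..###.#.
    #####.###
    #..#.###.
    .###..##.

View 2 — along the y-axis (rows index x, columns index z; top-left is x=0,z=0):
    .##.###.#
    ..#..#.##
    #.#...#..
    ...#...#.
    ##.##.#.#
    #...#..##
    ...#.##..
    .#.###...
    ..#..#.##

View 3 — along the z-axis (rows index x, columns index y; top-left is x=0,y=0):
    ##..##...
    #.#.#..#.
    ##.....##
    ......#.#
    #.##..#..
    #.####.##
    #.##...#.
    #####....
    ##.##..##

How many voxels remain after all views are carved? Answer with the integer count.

before carving: 729 voxels (9×9×9)
after view 1 [x-axis, 49 of 81 cells solid] → remaining = 441
after view 2 [y-axis, 36 of 81 cells solid] → remaining = 193
after view 3 [z-axis, 40 of 81 cells solid] → remaining = 96

96 voxels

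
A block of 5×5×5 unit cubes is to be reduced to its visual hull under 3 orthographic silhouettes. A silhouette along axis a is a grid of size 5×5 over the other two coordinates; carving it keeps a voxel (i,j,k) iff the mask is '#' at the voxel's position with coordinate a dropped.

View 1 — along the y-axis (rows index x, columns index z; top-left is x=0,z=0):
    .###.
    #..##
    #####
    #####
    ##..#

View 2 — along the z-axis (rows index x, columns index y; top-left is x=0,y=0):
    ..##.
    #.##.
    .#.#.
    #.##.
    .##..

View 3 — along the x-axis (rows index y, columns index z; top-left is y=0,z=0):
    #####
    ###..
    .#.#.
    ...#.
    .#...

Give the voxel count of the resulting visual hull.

initial block: 5^3 = 125
  1. axis=1 (XZ plane), |mask|=19  ⇒  voxels=95
  2. axis=2 (XY plane), |mask|=12  ⇒  voxels=46
  3. axis=0 (YZ plane), |mask|=12  ⇒  voxels=23

23 voxels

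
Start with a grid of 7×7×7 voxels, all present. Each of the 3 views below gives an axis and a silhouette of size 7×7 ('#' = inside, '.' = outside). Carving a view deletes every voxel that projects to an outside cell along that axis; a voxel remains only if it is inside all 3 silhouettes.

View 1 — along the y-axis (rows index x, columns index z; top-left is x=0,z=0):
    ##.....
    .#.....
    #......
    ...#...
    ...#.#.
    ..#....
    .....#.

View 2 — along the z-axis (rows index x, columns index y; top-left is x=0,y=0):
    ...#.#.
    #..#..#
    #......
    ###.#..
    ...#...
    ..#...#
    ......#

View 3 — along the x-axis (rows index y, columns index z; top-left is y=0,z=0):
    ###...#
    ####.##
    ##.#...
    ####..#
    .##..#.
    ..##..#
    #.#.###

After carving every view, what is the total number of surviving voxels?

10 voxels

start: 7×7×7 = 343 voxels
carve view 1 (along y, XZ-mask fill 9/49): 63 voxels remain
carve view 2 (along z, XY-mask fill 14/49): 17 voxels remain
carve view 3 (along x, YZ-mask fill 29/49): 10 voxels remain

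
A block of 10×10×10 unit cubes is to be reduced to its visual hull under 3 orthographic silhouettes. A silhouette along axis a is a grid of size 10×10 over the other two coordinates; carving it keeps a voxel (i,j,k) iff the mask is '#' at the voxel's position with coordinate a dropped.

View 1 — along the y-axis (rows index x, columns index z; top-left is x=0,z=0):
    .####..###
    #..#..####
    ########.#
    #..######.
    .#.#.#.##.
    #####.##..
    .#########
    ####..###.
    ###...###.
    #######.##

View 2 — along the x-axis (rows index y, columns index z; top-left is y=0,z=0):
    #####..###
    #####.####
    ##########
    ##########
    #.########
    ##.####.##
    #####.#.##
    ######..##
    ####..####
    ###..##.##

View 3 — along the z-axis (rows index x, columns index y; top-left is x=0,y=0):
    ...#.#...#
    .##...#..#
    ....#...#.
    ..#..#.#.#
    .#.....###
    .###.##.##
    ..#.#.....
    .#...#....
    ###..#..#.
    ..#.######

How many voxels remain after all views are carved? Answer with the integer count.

full grid |V| = 1000
[1] y-view keeps 72 columns → grid now 720
[2] x-view keeps 85 columns → grid now 612
[3] z-view keeps 40 columns → grid now 242

242 voxels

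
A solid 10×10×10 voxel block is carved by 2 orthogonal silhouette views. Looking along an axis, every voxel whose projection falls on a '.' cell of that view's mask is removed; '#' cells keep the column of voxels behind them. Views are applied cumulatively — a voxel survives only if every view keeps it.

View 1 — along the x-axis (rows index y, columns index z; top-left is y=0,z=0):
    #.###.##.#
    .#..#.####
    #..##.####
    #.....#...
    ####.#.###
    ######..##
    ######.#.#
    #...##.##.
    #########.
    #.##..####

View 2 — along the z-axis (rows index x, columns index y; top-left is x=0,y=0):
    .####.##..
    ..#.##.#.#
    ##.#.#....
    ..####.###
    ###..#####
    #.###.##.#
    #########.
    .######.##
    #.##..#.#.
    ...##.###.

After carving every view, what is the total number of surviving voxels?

|visual hull| = 421

initial block: 10^3 = 1000
[1] x-view keeps 67 columns → grid now 670
[2] z-view keeps 64 columns → grid now 421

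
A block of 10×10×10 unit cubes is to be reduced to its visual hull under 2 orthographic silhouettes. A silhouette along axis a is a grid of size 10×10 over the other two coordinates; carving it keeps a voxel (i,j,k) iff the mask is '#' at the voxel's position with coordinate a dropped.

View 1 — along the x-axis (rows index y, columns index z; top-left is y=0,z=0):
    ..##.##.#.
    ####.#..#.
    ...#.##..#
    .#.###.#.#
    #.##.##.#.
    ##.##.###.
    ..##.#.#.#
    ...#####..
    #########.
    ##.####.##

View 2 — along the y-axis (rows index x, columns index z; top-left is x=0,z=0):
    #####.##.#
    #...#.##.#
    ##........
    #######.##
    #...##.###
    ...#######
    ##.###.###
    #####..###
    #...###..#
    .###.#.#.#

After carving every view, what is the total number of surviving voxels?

remaining voxels: 380

start: 10×10×10 = 1000 voxels
step 1: project along x, AND mask (61/100) → |grid| = 610
step 2: project along y, AND mask (64/100) → |grid| = 380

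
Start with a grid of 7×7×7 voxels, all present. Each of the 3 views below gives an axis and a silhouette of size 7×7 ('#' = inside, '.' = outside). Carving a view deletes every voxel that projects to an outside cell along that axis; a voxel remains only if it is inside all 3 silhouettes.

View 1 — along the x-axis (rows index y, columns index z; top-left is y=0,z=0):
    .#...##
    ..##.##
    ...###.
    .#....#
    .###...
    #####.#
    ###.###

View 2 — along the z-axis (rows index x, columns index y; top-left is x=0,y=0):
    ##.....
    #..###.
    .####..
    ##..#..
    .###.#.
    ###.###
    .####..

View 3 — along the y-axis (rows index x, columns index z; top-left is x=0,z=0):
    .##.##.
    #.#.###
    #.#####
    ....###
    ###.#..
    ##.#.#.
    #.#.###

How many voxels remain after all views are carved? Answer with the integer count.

full grid |V| = 343
after view 1 [x-axis, 27 of 49 cells solid] → remaining = 189
after view 2 [z-axis, 27 of 49 cells solid] → remaining = 95
after view 3 [y-axis, 31 of 49 cells solid] → remaining = 54

54 voxels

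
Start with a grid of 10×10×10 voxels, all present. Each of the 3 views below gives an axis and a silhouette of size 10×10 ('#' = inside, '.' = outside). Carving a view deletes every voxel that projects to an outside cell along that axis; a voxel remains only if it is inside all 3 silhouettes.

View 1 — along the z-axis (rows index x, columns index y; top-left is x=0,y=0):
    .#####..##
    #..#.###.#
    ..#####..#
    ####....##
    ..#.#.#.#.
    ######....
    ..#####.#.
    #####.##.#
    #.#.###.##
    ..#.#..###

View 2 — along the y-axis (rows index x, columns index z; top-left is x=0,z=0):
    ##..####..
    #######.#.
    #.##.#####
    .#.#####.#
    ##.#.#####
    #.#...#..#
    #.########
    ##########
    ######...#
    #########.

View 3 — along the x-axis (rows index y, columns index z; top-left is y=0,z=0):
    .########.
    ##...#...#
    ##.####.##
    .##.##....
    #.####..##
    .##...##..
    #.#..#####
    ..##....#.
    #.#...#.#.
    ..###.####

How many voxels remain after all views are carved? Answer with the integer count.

|visual hull| = 271

start: 10×10×10 = 1000 voxels
V1 z: intersect with XY mask (61 set) -- 610 left
V2 y: intersect with XZ mask (76 set) -- 464 left
V3 x: intersect with YZ mask (56 set) -- 271 left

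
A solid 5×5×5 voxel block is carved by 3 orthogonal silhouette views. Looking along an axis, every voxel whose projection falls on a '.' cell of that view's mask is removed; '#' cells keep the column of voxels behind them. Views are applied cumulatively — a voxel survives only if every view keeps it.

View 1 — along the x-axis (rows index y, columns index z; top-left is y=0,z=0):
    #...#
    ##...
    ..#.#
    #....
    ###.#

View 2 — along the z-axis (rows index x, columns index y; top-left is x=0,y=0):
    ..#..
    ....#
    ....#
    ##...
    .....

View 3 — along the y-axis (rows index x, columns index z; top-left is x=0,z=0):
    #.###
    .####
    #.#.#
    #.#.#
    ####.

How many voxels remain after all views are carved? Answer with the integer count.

|visual hull| = 11

full grid |V| = 125
[1] x-view keeps 11 columns → grid now 55
[2] z-view keeps 5 columns → grid now 14
[3] y-view keeps 18 columns → grid now 11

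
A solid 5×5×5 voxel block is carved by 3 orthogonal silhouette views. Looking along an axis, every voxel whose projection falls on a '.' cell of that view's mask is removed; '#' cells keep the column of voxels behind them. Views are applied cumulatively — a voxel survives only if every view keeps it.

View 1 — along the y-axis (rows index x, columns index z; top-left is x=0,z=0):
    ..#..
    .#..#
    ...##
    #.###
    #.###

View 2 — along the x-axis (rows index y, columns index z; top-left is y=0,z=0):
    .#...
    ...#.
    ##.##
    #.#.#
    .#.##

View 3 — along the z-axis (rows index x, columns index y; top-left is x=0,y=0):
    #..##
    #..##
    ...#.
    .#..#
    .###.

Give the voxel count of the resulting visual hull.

voxel count = 16

full grid |V| = 125
step 1: project along y, AND mask (13/25) → |grid| = 65
step 2: project along x, AND mask (12/25) → |grid| = 31
step 3: project along z, AND mask (12/25) → |grid| = 16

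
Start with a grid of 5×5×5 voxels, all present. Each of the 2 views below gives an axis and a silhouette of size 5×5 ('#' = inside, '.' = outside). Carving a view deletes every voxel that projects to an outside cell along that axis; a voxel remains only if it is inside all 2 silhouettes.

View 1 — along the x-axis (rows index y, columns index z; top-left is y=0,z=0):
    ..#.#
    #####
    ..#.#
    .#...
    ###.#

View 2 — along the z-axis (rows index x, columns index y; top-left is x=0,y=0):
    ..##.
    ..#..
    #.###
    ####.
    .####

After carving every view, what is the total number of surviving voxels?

initial block: 5^3 = 125
step 1: project along x, AND mask (14/25) → |grid| = 70
step 2: project along z, AND mask (15/25) → |grid| = 36

voxel count = 36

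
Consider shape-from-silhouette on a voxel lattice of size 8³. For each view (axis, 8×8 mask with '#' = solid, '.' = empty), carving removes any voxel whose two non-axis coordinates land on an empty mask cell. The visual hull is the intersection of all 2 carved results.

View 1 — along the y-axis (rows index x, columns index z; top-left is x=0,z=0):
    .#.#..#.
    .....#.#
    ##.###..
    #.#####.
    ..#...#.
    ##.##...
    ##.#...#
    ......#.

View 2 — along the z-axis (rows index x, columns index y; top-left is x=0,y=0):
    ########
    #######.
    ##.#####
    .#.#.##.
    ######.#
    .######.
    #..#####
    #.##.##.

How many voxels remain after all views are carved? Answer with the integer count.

initial block: 8^3 = 512
carve view 1 (along y, XZ-mask fill 27/64): 216 voxels remain
carve view 2 (along z, XY-mask fill 50/64): 164 voxels remain

164 voxels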